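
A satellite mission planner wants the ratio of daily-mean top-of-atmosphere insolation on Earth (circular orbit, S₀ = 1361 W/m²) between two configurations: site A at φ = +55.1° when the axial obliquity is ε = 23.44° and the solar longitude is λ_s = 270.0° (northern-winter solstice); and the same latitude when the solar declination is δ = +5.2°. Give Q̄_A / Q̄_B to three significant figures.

Q̄_A / Q̄_B ≈ 0.170

— Configuration A (φ=+55.1°):
Solar declination: sin δ = sin ε · sin λ_s = sin 23.44° × sin 270.0° = -0.39779, so δ = -23.440°.
cos H₀ = −tan(+55.1°) tan(-23.440°) = 0.6215, H₀ = 0.9001 rad.
Bracket: H₀ sin φ sin δ + cos φ cos δ sin H₀ = 0.9001×0.82015×-0.39779 + 0.57215×0.91748×0.78341 = -0.293655 + 0.411240 = 0.117585.
Q̄ = (S₀/π) × [bracket] = (1361/π) × 0.117585 = 50.940 W/m².
— Configuration B (φ=+55.1°):
cos H₀ = −tan(+55.1°) tan(+5.200°) = -0.1305, H₀ = 1.7016 rad.
Bracket: H₀ sin φ sin δ + cos φ cos δ sin H₀ = 1.7016×0.82015×0.09063 + 0.57215×0.99588×0.99145 = 0.126480 + 0.564921 = 0.691401.
Q̄ = (S₀/π) × [bracket] = (1361/π) × 0.691401 = 299.53 W/m².
Ratio Q̄_A / Q̄_B = 50.940 / 299.53 = 0.1701.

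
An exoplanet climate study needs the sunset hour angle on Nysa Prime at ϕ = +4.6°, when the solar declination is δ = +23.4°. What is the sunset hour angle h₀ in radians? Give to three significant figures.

h₀ = 1.61 rad

cos h₀ = −tan ϕ · tan δ = −tan(+4.6°) × tan(+23.400°) = -0.0348, so h₀ = 1.6056 rad = 92.00°.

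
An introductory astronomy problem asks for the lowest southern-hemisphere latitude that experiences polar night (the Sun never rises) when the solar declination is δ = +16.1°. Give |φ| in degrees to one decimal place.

Polar night requires cos H₀ = −tan φ tan δ ≥ 1, i.e. tan φ tan δ ≤ −1.
The boundary is |tan φ| · |tan δ| = 1, so |φ| = 90° − |δ| = 90° − 16.1° = 73.9° in the southern hemisphere.

|φ| = 73.9°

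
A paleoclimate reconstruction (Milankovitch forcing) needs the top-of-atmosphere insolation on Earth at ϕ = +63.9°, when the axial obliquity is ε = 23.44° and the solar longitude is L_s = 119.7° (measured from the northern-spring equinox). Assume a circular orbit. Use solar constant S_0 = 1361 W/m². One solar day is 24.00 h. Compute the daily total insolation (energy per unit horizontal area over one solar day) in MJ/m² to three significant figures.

Solar declination: sin δ = sin ε · sin L_s = sin 23.44° × sin 119.7° = 0.34553, so δ = +20.214°.
cos h₀ = −tan(+63.9°) tan(+20.214°) = -0.7516, h₀ = 2.4213 rad.
Bracket: h₀ sin ϕ sin δ + cos ϕ cos δ sin h₀ = 2.4213×0.89803×0.34553 + 0.43994×0.93841×0.65961 = 0.751320 + 0.272316 = 1.023636.
Q̄ = (S_0/π) × [bracket] = (1361/π) × 1.023636 = 443.46 W/m².
Daily total = Q̄ × 24.00 h × 3600 s/h = 443.46 × 24.00 × 3600 / 10⁶ = 38.31 MJ/m².

38.3 MJ/m²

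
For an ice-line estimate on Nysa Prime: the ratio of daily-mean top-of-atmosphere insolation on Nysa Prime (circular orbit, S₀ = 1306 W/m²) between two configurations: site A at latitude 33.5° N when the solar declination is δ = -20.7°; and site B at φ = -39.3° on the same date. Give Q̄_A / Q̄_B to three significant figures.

Q̄_A / Q̄_B ≈ 0.449

— Configuration A (φ=+33.5°):
cos H₀ = −tan(+33.5°) tan(-20.700°) = 0.2501, H₀ = 1.3180 rad.
Bracket: H₀ sin φ sin δ + cos φ cos δ sin H₀ = 1.3180×0.55194×-0.35347 + 0.83389×0.93544×0.96822 = -0.257134 + 0.755264 = 0.498130.
Q̄ = (S₀/π) × [bracket] = (1306/π) × 0.498130 = 207.08 W/m².
— Configuration B (φ=-39.3°):
cos H₀ = −tan(-39.3°) tan(-20.700°) = -0.3093, H₀ = 1.8852 rad.
Bracket: H₀ sin φ sin δ + cos φ cos δ sin H₀ = 1.8852×-0.63338×-0.35347 + 0.77384×0.93544×0.95097 = 0.422060 + 0.688389 = 1.110449.
Q̄ = (S₀/π) × [bracket] = (1306/π) × 1.110449 = 461.63 W/m².
Ratio Q̄_A / Q̄_B = 207.08 / 461.63 = 0.4486.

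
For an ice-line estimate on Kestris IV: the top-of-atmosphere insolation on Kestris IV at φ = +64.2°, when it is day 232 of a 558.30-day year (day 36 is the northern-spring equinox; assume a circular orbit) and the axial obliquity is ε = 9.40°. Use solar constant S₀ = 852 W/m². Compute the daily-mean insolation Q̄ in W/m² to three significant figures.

Q̄ ≈ 172 W/m²

Solar longitude: λ_s = 360° × (232 − 36)/558.30 = 126.384°.
sin δ = sin 9.40° × sin 126.384° = 0.13149, so δ = +7.556°.
cos H₀ = −tan(+64.2°) tan(+7.556°) = -0.2744, H₀ = 1.8487 rad.
Bracket: H₀ sin φ sin δ + cos φ cos δ sin H₀ = 1.8487×0.90032×0.13149 + 0.43523×0.99132×0.96162 = 0.218855 + 0.414893 = 0.633748.
Q̄ = (S₀/π) × [bracket] = (852/π) × 0.633748 = 171.9 W/m².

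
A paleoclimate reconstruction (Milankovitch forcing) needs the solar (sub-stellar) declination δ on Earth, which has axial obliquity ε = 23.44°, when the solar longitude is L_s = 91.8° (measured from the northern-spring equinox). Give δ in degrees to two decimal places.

δ = +23.43°

sin δ = sin ε · sin L_s = sin 23.44° × sin 91.8° = 0.397592.
δ = arcsin(0.397592) = +23.43°.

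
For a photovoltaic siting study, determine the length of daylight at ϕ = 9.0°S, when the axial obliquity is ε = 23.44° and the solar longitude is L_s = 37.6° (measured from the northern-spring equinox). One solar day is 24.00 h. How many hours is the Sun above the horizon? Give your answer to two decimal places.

Solar declination: sin δ = sin ε · sin L_s = sin 23.44° × sin 37.6° = 0.24271, so δ = +14.046°.
cos h₀ = −tan ϕ · tan δ = −tan(-9.0°) × tan(+14.046°) = 0.0396, so h₀ = 1.5312 rad = 87.73°.
Daylight = 2h₀/(2π) × 24.00 h = (1.5312/π) × 24.00 = 11.70 h.

11.70 h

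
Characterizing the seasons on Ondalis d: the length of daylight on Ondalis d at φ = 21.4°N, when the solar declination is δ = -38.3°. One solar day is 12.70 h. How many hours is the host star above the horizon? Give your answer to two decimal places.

5.08 h

cos H₀ = −tan φ · tan δ = −tan(+21.4°) × tan(-38.300°) = 0.3095, so H₀ = 1.2561 rad = 71.97°.
Daylight = 2H₀/(2π) × 12.70 h = (1.2561/π) × 12.70 = 5.08 h.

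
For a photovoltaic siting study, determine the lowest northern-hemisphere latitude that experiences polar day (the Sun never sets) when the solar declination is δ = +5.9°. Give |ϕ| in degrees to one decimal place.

Polar day requires cos h₀ = −tan ϕ tan δ ≤ −1, i.e. tan ϕ tan δ ≥ 1.
The boundary is |tan ϕ| · |tan δ| = 1, so |ϕ| = 90° − |δ| = 90° − 5.9° = 84.1° in the northern hemisphere.

|ϕ| = 84.1°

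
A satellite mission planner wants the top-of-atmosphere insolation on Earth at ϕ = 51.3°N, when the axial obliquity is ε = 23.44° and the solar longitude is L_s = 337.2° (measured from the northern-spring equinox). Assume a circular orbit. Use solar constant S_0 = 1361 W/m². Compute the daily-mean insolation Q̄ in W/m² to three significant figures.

Q̄ ≈ 191 W/m²

Solar declination: sin δ = sin ε · sin L_s = sin 23.44° × sin 337.2° = -0.15415, so δ = -8.867°.
cos h₀ = −tan(+51.3°) tan(-8.867°) = 0.1947, h₀ = 1.3748 rad.
Bracket: h₀ sin ϕ sin δ + cos ϕ cos δ sin h₀ = 1.3748×0.78043×-0.15415 + 0.62524×0.98805×0.98086 = -0.165393 + 0.605944 = 0.440551.
Q̄ = (S_0/π) × [bracket] = (1361/π) × 0.440551 = 190.9 W/m².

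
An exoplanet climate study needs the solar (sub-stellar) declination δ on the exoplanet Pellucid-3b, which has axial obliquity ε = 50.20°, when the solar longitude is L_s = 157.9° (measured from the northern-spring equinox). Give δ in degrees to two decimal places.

sin δ = sin ε · sin L_s = sin 50.20° × sin 157.9° = 0.289047.
δ = arcsin(0.289047) = +16.80°.

δ = +16.80°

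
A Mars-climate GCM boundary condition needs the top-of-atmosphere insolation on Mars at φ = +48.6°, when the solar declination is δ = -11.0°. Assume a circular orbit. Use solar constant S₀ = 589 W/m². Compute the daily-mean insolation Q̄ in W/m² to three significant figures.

Q̄ ≈ 82.5 W/m²

cos H₀ = −tan(+48.6°) tan(-11.000°) = 0.2205, H₀ = 1.3485 rad.
Bracket: H₀ sin φ sin δ + cos φ cos δ sin H₀ = 1.3485×0.75011×-0.19081 + 0.66131×0.98163×0.97539 = -0.193009 + 0.633186 = 0.440177.
Q̄ = (S₀/π) × [bracket] = (589/π) × 0.440177 = 82.53 W/m².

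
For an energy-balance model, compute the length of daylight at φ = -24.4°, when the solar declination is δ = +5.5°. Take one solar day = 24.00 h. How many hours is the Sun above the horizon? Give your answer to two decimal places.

11.67 h

cos H₀ = −tan φ · tan δ = −tan(-24.4°) × tan(+5.500°) = 0.0437, so H₀ = 1.5271 rad = 87.50°.
Daylight = 2H₀/(2π) × 24.00 h = (1.5271/π) × 24.00 = 11.67 h.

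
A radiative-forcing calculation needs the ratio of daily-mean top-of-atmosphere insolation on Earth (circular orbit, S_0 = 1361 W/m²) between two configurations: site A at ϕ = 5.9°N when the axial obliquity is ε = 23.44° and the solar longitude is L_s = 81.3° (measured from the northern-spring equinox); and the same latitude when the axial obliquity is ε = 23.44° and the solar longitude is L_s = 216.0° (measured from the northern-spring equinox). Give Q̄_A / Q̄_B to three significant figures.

— Configuration A (ϕ=+5.9°):
Solar declination: sin δ = sin ε · sin L_s = sin 23.44° × sin 81.3° = 0.39321, so δ = +23.154°.
cos h₀ = −tan(+5.9°) tan(+23.154°) = -0.0442, h₀ = 1.6150 rad.
Bracket: h₀ sin ϕ sin δ + cos ϕ cos δ sin h₀ = 1.6150×0.10279×0.39321 + 0.99470×0.91945×0.99902 = 0.065275 + 0.913681 = 0.978956.
Q̄ = (S_0/π) × [bracket] = (1361/π) × 0.978956 = 424.10 W/m².
— Configuration B (ϕ=+5.9°):
Solar declination: sin δ = sin ε · sin L_s = sin 23.44° × sin 216.0° = -0.23381, so δ = -13.522°.
cos h₀ = −tan(+5.9°) tan(-13.522°) = 0.0249, h₀ = 1.5459 rad.
Bracket: h₀ sin ϕ sin δ + cos ϕ cos δ sin h₀ = 1.5459×0.10279×-0.23381 + 0.99470×0.97228×0.99969 = -0.037153 + 0.966827 = 0.929674.
Q̄ = (S_0/π) × [bracket] = (1361/π) × 0.929674 = 402.75 W/m².
Ratio Q̄_A / Q̄_B = 424.10 / 402.75 = 1.053.

Q̄_A / Q̄_B ≈ 1.05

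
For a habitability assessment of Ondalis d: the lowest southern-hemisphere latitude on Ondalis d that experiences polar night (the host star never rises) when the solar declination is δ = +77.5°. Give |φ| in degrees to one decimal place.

Polar night requires cos H₀ = −tan φ tan δ ≥ 1, i.e. tan φ tan δ ≤ −1.
The boundary is |tan φ| · |tan δ| = 1, so |φ| = 90° − |δ| = 90° − 77.5° = 12.5° in the southern hemisphere.

|φ| = 12.5°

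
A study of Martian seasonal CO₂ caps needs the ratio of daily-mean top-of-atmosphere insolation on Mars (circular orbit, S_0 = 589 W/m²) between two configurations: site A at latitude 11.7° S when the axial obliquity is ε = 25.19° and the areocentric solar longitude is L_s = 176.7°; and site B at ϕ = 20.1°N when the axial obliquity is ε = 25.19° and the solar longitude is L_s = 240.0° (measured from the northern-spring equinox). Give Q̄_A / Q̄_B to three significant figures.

Q̄_A / Q̄_B ≈ 1.42

— Configuration A (ϕ=-11.7°):
sin δ = sin 25.19° × sin 176.7° = 0.02450, so δ = +1.404°.
cos h₀ = −tan(-11.7°) tan(+1.404°) = 0.0051, h₀ = 1.5657 rad.
Bracket: h₀ sin ϕ sin δ + cos ϕ cos δ sin h₀ = 1.5657×-0.20279×0.02450 + 0.97922×0.99970×0.99999 = -0.007779 + 0.978916 = 0.971137.
Q̄ = (S_0/π) × [bracket] = (589/π) × 0.971137 = 182.07 W/m².
— Configuration B (ϕ=+20.1°):
Solar declination: sin δ = sin ε · sin L_s = sin 25.19° × sin 240.0° = -0.36860, so δ = -21.629°.
cos h₀ = −tan(+20.1°) tan(-21.629°) = 0.1451, h₀ = 1.4252 rad.
Bracket: h₀ sin ϕ sin δ + cos ϕ cos δ sin h₀ = 1.4252×0.34366×-0.36860 + 0.93909×0.92959×0.98942 = -0.180534 + 0.863733 = 0.683199.
Q̄ = (S_0/π) × [bracket] = (589/π) × 0.683199 = 128.09 W/m².
Ratio Q̄_A / Q̄_B = 182.07 / 128.09 = 1.421.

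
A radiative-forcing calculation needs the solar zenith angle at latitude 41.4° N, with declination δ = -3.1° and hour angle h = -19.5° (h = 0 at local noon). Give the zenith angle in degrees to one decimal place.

cos θ_z = sin φ sin δ + cos φ cos δ cos h = -0.035763 + 0.706051 = 0.670288.
θ_z = arccos(0.670288) = 47.9°.

θ_z = 47.9°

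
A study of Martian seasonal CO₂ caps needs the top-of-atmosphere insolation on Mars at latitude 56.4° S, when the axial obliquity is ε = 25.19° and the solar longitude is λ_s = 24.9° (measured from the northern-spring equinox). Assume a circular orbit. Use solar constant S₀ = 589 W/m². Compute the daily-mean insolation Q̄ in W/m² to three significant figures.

Q̄ ≈ 62.0 W/m²

Solar declination: sin δ = sin ε · sin λ_s = sin 25.19° × sin 24.9° = 0.17920, so δ = +10.323°.
cos H₀ = −tan(-56.4°) tan(+10.323°) = 0.2742, H₀ = 1.2931 rad.
Bracket: H₀ sin φ sin δ + cos φ cos δ sin H₀ = 1.2931×-0.83292×0.17920 + 0.55339×0.98381×0.96168 = -0.193007 + 0.523568 = 0.330561.
Q̄ = (S₀/π) × [bracket] = (589/π) × 0.330561 = 61.98 W/m².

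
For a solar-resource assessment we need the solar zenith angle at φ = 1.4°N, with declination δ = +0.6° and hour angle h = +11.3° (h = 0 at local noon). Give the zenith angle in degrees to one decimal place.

θ_z = 11.3°

cos θ_z = sin φ sin δ + cos φ cos δ cos h = 0.000256 + 0.980268 = 0.980524.
θ_z = arccos(0.980524) = 11.3°.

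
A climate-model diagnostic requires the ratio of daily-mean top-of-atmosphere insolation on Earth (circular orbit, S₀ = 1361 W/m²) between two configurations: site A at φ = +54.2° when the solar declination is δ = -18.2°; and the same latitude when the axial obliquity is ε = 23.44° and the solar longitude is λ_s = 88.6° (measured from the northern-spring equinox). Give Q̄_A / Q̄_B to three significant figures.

Q̄_A / Q̄_B ≈ 0.189

— Configuration A (φ=+54.2°):
cos H₀ = −tan(+54.2°) tan(-18.200°) = 0.4559, H₀ = 1.0974 rad.
Bracket: H₀ sin φ sin δ + cos φ cos δ sin H₀ = 1.0974×0.81106×-0.31233 + 0.58496×0.94997×0.89005 = -0.277992 + 0.494596 = 0.216604.
Q̄ = (S₀/π) × [bracket] = (1361/π) × 0.216604 = 93.837 W/m².
— Configuration B (φ=+54.2°):
Solar declination: sin δ = sin ε · sin λ_s = sin 23.44° × sin 88.6° = 0.39767, so δ = +23.433°.
cos H₀ = −tan(+54.2°) tan(+23.433°) = -0.6009, H₀ = 2.2155 rad.
Bracket: H₀ sin φ sin δ + cos φ cos δ sin H₀ = 2.2155×0.81106×0.39767 + 0.58496×0.91753×0.79929 = 0.714575 + 0.428994 = 1.143569.
Q̄ = (S₀/π) × [bracket] = (1361/π) × 1.143569 = 495.42 W/m².
Ratio Q̄_A / Q̄_B = 93.837 / 495.42 = 0.1894.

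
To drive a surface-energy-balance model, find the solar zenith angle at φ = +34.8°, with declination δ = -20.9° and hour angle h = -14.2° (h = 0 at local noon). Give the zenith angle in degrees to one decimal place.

cos θ_z = sin φ sin δ + cos φ cos δ cos h = -0.203595 + 0.743682 = 0.540087.
θ_z = arccos(0.540087) = 57.3°.

θ_z = 57.3°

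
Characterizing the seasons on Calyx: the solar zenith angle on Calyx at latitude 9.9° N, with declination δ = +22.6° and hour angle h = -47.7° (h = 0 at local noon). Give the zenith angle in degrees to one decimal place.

θ_z = 47.3°

cos θ_z = sin φ sin δ + cos φ cos δ cos h = 0.066072 + 0.612080 = 0.678152.
θ_z = arccos(0.678152) = 47.3°.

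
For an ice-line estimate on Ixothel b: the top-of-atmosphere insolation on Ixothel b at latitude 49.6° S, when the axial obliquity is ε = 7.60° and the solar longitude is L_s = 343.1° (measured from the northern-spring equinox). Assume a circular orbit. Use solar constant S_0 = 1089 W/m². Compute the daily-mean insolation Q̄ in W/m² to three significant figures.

Q̄ ≈ 241 W/m²

Solar declination: sin δ = sin ε · sin L_s = sin 7.60° × sin 343.1° = -0.03845, so δ = -2.203°.
cos h₀ = −tan(-49.6°) tan(-2.203°) = -0.0452, h₀ = 1.6160 rad.
Bracket: h₀ sin ϕ sin δ + cos ϕ cos δ sin h₀ = 1.6160×-0.76154×-0.03845 + 0.64812×0.99926×0.99898 = 0.047318 + 0.646980 = 0.694298.
Q̄ = (S_0/π) × [bracket] = (1089/π) × 0.694298 = 240.7 W/m².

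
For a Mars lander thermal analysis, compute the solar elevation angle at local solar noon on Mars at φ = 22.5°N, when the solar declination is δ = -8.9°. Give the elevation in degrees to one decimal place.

58.6°

At local noon the hour angle is zero, so the zenith angle equals |φ − δ| = |+22.5° − (-8.900°)| = 31.400°.
Elevation = 90° − 31.400° = 58.6°.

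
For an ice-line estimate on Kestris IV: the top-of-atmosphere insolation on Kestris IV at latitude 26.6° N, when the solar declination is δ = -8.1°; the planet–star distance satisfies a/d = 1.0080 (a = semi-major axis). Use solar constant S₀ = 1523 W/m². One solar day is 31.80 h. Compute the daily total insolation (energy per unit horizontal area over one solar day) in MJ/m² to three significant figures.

cos H₀ = −tan(+26.6°) tan(-8.100°) = 0.0713, H₀ = 1.4995 rad.
Bracket: H₀ sin φ sin δ + cos φ cos δ sin H₀ = 1.4995×0.44776×-0.14090 + 0.89415×0.99002×0.99746 = -0.094603 + 0.882978 = 0.788375.
Inverse-square distance factor (a/d)² = 1.0080² = 1.016064.
Q̄ = (S₀/π) × 1.016064 × [bracket] = (1523/π) × 1.016064 × 0.788375 = 388.33 W/m².
Daily total = Q̄ × 31.80 h × 3600 s/h = 388.33 × 31.80 × 3600 / 10⁶ = 44.46 MJ/m².

44.5 MJ/m²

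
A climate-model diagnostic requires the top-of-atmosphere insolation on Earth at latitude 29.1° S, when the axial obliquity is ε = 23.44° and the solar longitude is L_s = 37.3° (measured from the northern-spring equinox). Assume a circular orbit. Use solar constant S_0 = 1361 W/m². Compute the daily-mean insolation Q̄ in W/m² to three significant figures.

Solar declination: sin δ = sin ε · sin L_s = sin 23.44° × sin 37.3° = 0.24106, so δ = +13.949°.
cos h₀ = −tan(-29.1°) tan(+13.949°) = 0.1382, h₀ = 1.4321 rad.
Bracket: h₀ sin ϕ sin δ + cos ϕ cos δ sin h₀ = 1.4321×-0.48634×0.24106 + 0.87377×0.97051×0.99040 = -0.167895 + 0.839862 = 0.671967.
Q̄ = (S_0/π) × [bracket] = (1361/π) × 0.671967 = 291.1 W/m².

Q̄ ≈ 291 W/m²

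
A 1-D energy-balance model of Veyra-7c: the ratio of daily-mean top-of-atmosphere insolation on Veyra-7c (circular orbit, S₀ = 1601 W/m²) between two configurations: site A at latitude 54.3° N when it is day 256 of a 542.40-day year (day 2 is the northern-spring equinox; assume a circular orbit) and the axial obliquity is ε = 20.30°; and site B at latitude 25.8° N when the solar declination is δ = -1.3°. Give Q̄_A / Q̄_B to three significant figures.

Q̄_A / Q̄_B ≈ 0.760

— Configuration A (φ=+54.3°):
Solar longitude: λ_s = 360° × (256 − 2)/542.40 = 168.584°.
sin δ = sin 20.30° × sin 168.584° = 0.06867, so δ = +3.938°.
cos H₀ = −tan(+54.3°) tan(+3.938°) = -0.0958, H₀ = 1.6667 rad.
Bracket: H₀ sin φ sin δ + cos φ cos δ sin H₀ = 1.6667×0.81208×0.06867 + 0.58354×0.99764×0.99540 = 0.092944 + 0.579485 = 0.672429.
Q̄ = (S₀/π) × [bracket] = (1601/π) × 0.672429 = 342.68 W/m².
— Configuration B (φ=+25.8°):
cos H₀ = −tan(+25.8°) tan(-1.300°) = 0.0110, H₀ = 1.5598 rad.
Bracket: H₀ sin φ sin δ + cos φ cos δ sin H₀ = 1.5598×0.43523×-0.02269 + 0.90032×0.99974×0.99994 = -0.015404 + 0.900032 = 0.884628.
Q̄ = (S₀/π) × [bracket] = (1601/π) × 0.884628 = 450.82 W/m².
Ratio Q̄_A / Q̄_B = 342.68 / 450.82 = 0.7601.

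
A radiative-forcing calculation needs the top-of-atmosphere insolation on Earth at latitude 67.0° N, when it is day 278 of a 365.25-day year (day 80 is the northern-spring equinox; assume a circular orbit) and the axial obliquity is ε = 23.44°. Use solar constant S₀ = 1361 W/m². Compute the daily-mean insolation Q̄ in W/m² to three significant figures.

Q̄ ≈ 108 W/m²

Solar longitude: λ_s = 360° × (278 − 80)/365.25 = 195.154°.
sin δ = sin 23.44° × sin 195.154° = -0.10399, so δ = -5.969°.
cos H₀ = −tan(+67.0°) tan(-5.969°) = 0.2463, H₀ = 1.3219 rad.
Bracket: H₀ sin φ sin δ + cos φ cos δ sin H₀ = 1.3219×0.92050×-0.10399 + 0.39073×0.99458×0.96919 = -0.126536 + 0.376639 = 0.250103.
Q̄ = (S₀/π) × [bracket] = (1361/π) × 0.250103 = 108.3 W/m².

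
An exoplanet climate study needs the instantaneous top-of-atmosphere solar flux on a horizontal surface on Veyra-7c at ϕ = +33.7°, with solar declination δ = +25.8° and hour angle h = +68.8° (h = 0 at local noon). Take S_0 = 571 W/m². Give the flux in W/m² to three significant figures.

cos θ_z = sin ϕ sin δ + cos ϕ cos δ cos h = 0.241486 + 0.270865 = 0.512351.
Flux = S_0 · cos θ_z = 571 × 0.512351 = 292.6 W/m².

293 W/m²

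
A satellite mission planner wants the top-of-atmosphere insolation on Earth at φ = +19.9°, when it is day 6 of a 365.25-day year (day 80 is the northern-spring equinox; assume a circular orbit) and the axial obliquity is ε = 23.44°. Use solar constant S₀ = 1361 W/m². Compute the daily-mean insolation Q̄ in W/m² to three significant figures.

Q̄ ≈ 293 W/m²

Solar longitude: λ_s = 360° × (6 − 80)/365.25 = -72.936°, i.e. -72.936° + 360° = 287.064°.
sin δ = sin 23.44° × sin 287.064° = -0.38028, so δ = -22.351°.
cos H₀ = −tan(+19.9°) tan(-22.351°) = 0.1488, H₀ = 1.4214 rad.
Bracket: H₀ sin φ sin δ + cos φ cos δ sin H₀ = 1.4214×0.34038×-0.38028 + 0.94029×0.92487×0.98886 = -0.183986 + 0.859958 = 0.675972.
Q̄ = (S₀/π) × [bracket] = (1361/π) × 0.675972 = 292.8 W/m².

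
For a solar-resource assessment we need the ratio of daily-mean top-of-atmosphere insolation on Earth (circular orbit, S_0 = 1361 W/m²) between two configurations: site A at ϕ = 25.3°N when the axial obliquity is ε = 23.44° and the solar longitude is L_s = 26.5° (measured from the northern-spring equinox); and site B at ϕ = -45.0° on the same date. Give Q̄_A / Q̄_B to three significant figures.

— Configuration A (ϕ=+25.3°):
Solar declination: sin δ = sin ε · sin L_s = sin 23.44° × sin 26.5° = 0.17749, so δ = +10.224°.
cos h₀ = −tan(+25.3°) tan(+10.224°) = -0.0853, h₀ = 1.6562 rad.
Bracket: h₀ sin ϕ sin δ + cos ϕ cos δ sin h₀ = 1.6562×0.42736×0.17749 + 0.90408×0.98412×0.99636 = 0.125626 + 0.886485 = 1.012111.
Q̄ = (S_0/π) × [bracket] = (1361/π) × 1.012111 = 438.47 W/m².
— Configuration B (ϕ=-45.0°):
cos h₀ = −tan(-45.0°) tan(+10.224°) = 0.1804, h₀ = 1.3894 rad.
Bracket: h₀ sin ϕ sin δ + cos ϕ cos δ sin h₀ = 1.3894×-0.70711×0.17749 + 0.70711×0.98412×0.98360 = -0.174377 + 0.684469 = 0.510092.
Q̄ = (S_0/π) × [bracket] = (1361/π) × 0.510092 = 220.98 W/m².
Ratio Q̄_A / Q̄_B = 438.47 / 220.98 = 1.984.

Q̄_A / Q̄_B ≈ 1.98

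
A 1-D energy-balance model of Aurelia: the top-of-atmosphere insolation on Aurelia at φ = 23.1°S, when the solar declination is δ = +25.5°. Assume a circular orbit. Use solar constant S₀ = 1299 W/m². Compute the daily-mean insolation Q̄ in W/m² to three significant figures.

Q̄ ≈ 241 W/m²

cos H₀ = −tan(-23.1°) tan(+25.500°) = 0.2034, H₀ = 1.3659 rad.
Bracket: H₀ sin φ sin δ + cos φ cos δ sin H₀ = 1.3659×-0.39234×0.43051 + 0.91982×0.90259×0.97909 = -0.230709 + 0.812860 = 0.582151.
Q̄ = (S₀/π) × [bracket] = (1299/π) × 0.582151 = 240.7 W/m².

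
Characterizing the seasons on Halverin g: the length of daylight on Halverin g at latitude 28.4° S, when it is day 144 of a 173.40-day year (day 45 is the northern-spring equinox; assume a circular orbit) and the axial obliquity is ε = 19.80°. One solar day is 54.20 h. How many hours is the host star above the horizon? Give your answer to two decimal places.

Solar longitude: L_s = 360° × (144 − 45)/173.40 = 205.536°.
sin δ = sin 19.80° × sin 205.536° = -0.14602, so δ = -8.397°.
cos h₀ = −tan ϕ · tan δ = −tan(-28.4°) × tan(-8.397°) = -0.0798, so h₀ = 1.6507 rad = 94.58°.
Daylight = 2h₀/(2π) × 54.20 h = (1.6507/π) × 54.20 = 28.48 h.

28.48 h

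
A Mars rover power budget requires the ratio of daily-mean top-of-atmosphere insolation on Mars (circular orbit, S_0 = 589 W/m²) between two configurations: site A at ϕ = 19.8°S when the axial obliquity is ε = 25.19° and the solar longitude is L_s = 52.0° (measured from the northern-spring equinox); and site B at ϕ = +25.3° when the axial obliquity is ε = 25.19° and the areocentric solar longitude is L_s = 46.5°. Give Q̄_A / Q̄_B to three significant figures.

Q̄_A / Q̄_B ≈ 0.664

— Configuration A (ϕ=-19.8°):
Solar declination: sin δ = sin ε · sin L_s = sin 25.19° × sin 52.0° = 0.33539, so δ = +19.597°.
cos h₀ = −tan(-19.8°) tan(+19.597°) = 0.1282, h₀ = 1.4423 rad.
Bracket: h₀ sin ϕ sin δ + cos ϕ cos δ sin h₀ = 1.4423×-0.33874×0.33539 + 0.94088×0.94208×0.99175 = -0.163860 + 0.879072 = 0.715212.
Q̄ = (S_0/π) × [bracket] = (589/π) × 0.715212 = 134.09 W/m².
— Configuration B (ϕ=+25.3°):
sin δ = sin 25.19° × sin 46.5° = 0.30873, so δ = +17.983°.
cos h₀ = −tan(+25.3°) tan(+17.983°) = -0.1534, h₀ = 1.7248 rad.
Bracket: h₀ sin ϕ sin δ + cos ϕ cos δ sin h₀ = 1.7248×0.42736×0.30873 + 0.90408×0.95115×0.98816 = 0.227568 + 0.849734 = 1.077302.
Q̄ = (S_0/π) × [bracket] = (589/π) × 1.077302 = 201.98 W/m².
Ratio Q̄_A / Q̄_B = 134.09 / 201.98 = 0.6639.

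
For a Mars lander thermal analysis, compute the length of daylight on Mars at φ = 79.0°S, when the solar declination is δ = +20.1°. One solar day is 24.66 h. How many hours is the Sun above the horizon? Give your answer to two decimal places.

cos H₀ = −tan φ · tan δ = 1.8826 ≥ 1, so the Sun never rises (polar night) and H₀ = 0.
Daylight = 2H₀/(2π) × 24.66 h = (0.0000/π) × 24.66 = 0.00 h.

0.00 h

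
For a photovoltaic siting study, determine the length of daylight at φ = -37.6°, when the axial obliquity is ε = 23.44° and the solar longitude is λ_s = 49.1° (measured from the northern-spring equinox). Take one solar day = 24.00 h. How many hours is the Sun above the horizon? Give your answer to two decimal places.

10.13 h

Solar declination: sin δ = sin ε · sin λ_s = sin 23.44° × sin 49.1° = 0.30067, so δ = +17.498°.
cos H₀ = −tan φ · tan δ = −tan(-37.6°) × tan(+17.498°) = 0.2428, so H₀ = 1.3256 rad = 75.95°.
Daylight = 2H₀/(2π) × 24.00 h = (1.3256/π) × 24.00 = 10.13 h.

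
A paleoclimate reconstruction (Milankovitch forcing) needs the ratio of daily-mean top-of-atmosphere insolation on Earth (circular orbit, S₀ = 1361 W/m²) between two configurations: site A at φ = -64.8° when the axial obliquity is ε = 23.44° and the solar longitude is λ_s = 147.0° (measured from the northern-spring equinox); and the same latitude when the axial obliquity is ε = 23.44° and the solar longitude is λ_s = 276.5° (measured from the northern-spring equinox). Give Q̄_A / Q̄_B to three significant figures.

Q̄_A / Q̄_B ≈ 0.137

— Configuration A (φ=-64.8°):
Solar declination: sin δ = sin ε · sin λ_s = sin 23.44° × sin 147.0° = 0.21665, so δ = +12.512°.
cos H₀ = −tan(-64.8°) tan(+12.512°) = 0.4716, H₀ = 1.0797 rad.
Bracket: H₀ sin φ sin δ + cos φ cos δ sin H₀ = 1.0797×-0.90483×0.21665 + 0.42578×0.97625×0.88181 = -0.211655 + 0.366540 = 0.154885.
Q̄ = (S₀/π) × [bracket] = (1361/π) × 0.154885 = 67.099 W/m².
— Configuration B (φ=-64.8°):
Solar declination: sin δ = sin ε · sin λ_s = sin 23.44° × sin 276.5° = -0.39523, so δ = -23.280°.
cos H₀ = −tan(-64.8°) tan(-23.280°) = -0.9144, H₀ = 2.7247 rad.
Bracket: H₀ sin φ sin δ + cos φ cos δ sin H₀ = 2.7247×-0.90483×-0.39523 + 0.42578×0.91858×0.40491 = 0.974396 + 0.158366 = 1.132762.
Q̄ = (S₀/π) × [bracket] = (1361/π) × 1.132762 = 490.73 W/m².
Ratio Q̄_A / Q̄_B = 67.099 / 490.73 = 0.1367.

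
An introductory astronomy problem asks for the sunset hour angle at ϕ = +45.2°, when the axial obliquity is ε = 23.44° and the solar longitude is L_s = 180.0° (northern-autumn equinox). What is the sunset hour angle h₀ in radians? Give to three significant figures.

Solar declination: sin δ = sin ε · sin L_s = sin 23.44° × sin 180.0° = 0.00000, so δ = +0.000°.
cos h₀ = −tan ϕ · tan δ = −tan(+45.2°) × tan(+0.000°) = -0.0000, so h₀ = 1.5708 rad = 90.00°.

h₀ = 1.57 rad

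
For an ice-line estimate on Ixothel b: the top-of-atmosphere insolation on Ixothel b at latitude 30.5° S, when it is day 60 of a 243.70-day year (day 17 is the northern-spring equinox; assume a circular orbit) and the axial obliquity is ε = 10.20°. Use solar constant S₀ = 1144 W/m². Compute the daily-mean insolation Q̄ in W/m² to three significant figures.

Q̄ ≈ 265 W/m²

Solar longitude: λ_s = 360° × (60 − 17)/243.70 = 63.521°.
sin δ = sin 10.20° × sin 63.521° = 0.15851, so δ = +9.120°.
cos H₀ = −tan(-30.5°) tan(+9.120°) = 0.0946, H₀ = 1.4761 rad.
Bracket: H₀ sin φ sin δ + cos φ cos δ sin H₀ = 1.4761×-0.50754×0.15851 + 0.86163×0.98736×0.99552 = -0.118752 + 0.846928 = 0.728176.
Q̄ = (S₀/π) × [bracket] = (1144/π) × 0.728176 = 265.2 W/m².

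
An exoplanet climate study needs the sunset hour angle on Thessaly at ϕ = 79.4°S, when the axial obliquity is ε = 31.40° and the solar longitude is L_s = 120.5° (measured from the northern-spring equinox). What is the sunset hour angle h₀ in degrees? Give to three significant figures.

Solar declination: sin δ = sin ε · sin L_s = sin 31.40° × sin 120.5° = 0.44892, so δ = +26.674°.
cos h₀ = −tan ϕ · tan δ = 2.6845 ≥ 1, so the host star never rises (polar night) and h₀ = 0.

h₀ = 0.00°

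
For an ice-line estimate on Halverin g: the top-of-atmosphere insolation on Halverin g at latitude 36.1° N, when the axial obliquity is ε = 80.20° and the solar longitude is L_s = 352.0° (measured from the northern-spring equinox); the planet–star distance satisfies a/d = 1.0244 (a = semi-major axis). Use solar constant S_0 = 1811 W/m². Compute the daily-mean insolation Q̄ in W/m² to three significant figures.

Q̄ ≈ 410 W/m²

Solar declination: sin δ = sin ε · sin L_s = sin 80.20° × sin 352.0° = -0.13714, so δ = -7.883°.
cos h₀ = −tan(+36.1°) tan(-7.883°) = 0.1010, h₀ = 1.4697 rad.
Bracket: h₀ sin ϕ sin δ + cos ϕ cos δ sin h₀ = 1.4697×0.58920×-0.13714 + 0.80799×0.99055×0.99489 = -0.118756 + 0.796265 = 0.677509.
Inverse-square distance factor (a/d)² = 1.0244² = 1.049395.
Q̄ = (S_0/π) × 1.049395 × [bracket] = (1811/π) × 1.049395 × 0.677509 = 409.8 W/m².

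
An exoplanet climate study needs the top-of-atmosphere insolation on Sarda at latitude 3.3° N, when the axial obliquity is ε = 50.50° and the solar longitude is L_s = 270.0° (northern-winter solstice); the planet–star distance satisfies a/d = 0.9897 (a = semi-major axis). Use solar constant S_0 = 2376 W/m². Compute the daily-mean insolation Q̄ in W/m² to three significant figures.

Q̄ ≈ 420 W/m²

Solar declination: sin δ = sin ε · sin L_s = sin 50.50° × sin 270.0° = -0.77162, so δ = -50.500°.
cos h₀ = −tan(+3.3°) tan(-50.500°) = 0.0699, h₀ = 1.5008 rad.
Bracket: h₀ sin ϕ sin δ + cos ϕ cos δ sin h₀ = 1.5008×0.05756×-0.77162 + 0.99834×0.63608×0.99755 = -0.066657 + 0.633468 = 0.566811.
Inverse-square distance factor (a/d)² = 0.9897² = 0.979506.
Q̄ = (S_0/π) × 0.979506 × [bracket] = (2376/π) × 0.979506 × 0.566811 = 419.9 W/m².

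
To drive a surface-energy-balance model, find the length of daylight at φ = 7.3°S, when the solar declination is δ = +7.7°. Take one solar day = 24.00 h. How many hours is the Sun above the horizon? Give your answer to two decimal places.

11.87 h

cos H₀ = −tan φ · tan δ = −tan(-7.3°) × tan(+7.700°) = 0.0173, so H₀ = 1.5535 rad = 89.01°.
Daylight = 2H₀/(2π) × 24.00 h = (1.5535/π) × 24.00 = 11.87 h.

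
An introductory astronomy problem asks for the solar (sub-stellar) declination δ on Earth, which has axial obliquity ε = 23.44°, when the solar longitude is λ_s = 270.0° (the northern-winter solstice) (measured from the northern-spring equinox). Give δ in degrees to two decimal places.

δ = -23.44°

sin δ = sin ε · sin λ_s = sin 23.44° × sin 270.0° = -0.397789.
δ = arcsin(-0.397789) = -23.44°.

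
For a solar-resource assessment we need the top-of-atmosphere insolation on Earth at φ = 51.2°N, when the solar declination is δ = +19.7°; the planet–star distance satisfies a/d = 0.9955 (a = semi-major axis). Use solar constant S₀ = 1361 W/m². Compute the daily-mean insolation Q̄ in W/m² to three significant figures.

cos H₀ = −tan(+51.2°) tan(+19.700°) = -0.4453, H₀ = 2.0323 rad.
Bracket: H₀ sin φ sin δ + cos φ cos δ sin H₀ = 2.0323×0.77934×0.33710 + 0.62660×0.94147×0.89537 = 0.533917 + 0.528201 = 1.062118.
Inverse-square distance factor (a/d)² = 0.9955² = 0.991020.
Q̄ = (S₀/π) × 0.991020 × [bracket] = (1361/π) × 0.991020 × 1.062118 = 456.0 W/m².

Q̄ ≈ 456 W/m²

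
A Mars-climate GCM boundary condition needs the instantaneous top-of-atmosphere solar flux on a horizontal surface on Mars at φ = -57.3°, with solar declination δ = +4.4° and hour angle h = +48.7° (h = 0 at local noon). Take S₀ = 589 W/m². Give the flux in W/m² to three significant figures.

cos θ_z = sin φ sin δ + cos φ cos δ cos h = -0.064560 + 0.355509 = 0.290949.
Flux = S₀ · cos θ_z = 589 × 0.290949 = 171.4 W/m².

171 W/m²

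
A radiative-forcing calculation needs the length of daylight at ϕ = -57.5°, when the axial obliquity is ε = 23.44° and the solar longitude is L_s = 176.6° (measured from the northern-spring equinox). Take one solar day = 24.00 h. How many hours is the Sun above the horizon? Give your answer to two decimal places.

Solar declination: sin δ = sin ε · sin L_s = sin 23.44° × sin 176.6° = 0.02359, so δ = +1.352°.
cos h₀ = −tan ϕ · tan δ = −tan(-57.5°) × tan(+1.352°) = 0.0370, so h₀ = 1.5337 rad = 87.88°.
Daylight = 2h₀/(2π) × 24.00 h = (1.5337/π) × 24.00 = 11.72 h.

11.72 h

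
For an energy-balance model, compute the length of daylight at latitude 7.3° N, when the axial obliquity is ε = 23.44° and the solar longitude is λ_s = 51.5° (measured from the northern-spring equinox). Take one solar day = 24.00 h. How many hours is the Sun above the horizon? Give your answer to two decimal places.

Solar declination: sin δ = sin ε · sin λ_s = sin 23.44° × sin 51.5° = 0.31131, so δ = +18.138°.
cos H₀ = −tan φ · tan δ = −tan(+7.3°) × tan(+18.138°) = -0.0420, so H₀ = 1.6128 rad = 92.41°.
Daylight = 2H₀/(2π) × 24.00 h = (1.6128/π) × 24.00 = 12.32 h.

12.32 h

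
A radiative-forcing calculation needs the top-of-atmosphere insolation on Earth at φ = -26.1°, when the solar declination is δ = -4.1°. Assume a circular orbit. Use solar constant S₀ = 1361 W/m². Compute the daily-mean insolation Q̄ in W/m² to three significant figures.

Q̄ ≈ 410 W/m²

cos H₀ = −tan(-26.1°) tan(-4.100°) = -0.0351, H₀ = 1.6059 rad.
Bracket: H₀ sin φ sin δ + cos φ cos δ sin H₀ = 1.6059×-0.43994×-0.07150 + 0.89803×0.99744×0.99938 = 0.050515 + 0.895176 = 0.945691.
Q̄ = (S₀/π) × [bracket] = (1361/π) × 0.945691 = 409.7 W/m².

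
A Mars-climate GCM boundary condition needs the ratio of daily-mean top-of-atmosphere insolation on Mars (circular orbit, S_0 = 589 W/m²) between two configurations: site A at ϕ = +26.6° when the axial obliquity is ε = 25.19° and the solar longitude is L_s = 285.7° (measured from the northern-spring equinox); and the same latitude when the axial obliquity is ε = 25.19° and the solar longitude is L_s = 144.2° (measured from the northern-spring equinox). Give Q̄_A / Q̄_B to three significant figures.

Q̄_A / Q̄_B ≈ 0.523

— Configuration A (ϕ=+26.6°):
Solar declination: sin δ = sin ε · sin L_s = sin 25.19° × sin 285.7° = -0.40974, so δ = -24.189°.
cos h₀ = −tan(+26.6°) tan(-24.189°) = 0.2249, h₀ = 1.3439 rad.
Bracket: h₀ sin ϕ sin δ + cos ϕ cos δ sin h₀ = 1.3439×0.44776×-0.40974 + 0.89415×0.91220×0.97437 = -0.246559 + 0.794739 = 0.548180.
Q̄ = (S_0/π) × [bracket] = (589/π) × 0.548180 = 102.78 W/m².
— Configuration B (ϕ=+26.6°):
Solar declination: sin δ = sin ε · sin L_s = sin 25.19° × sin 144.2° = 0.24897, so δ = +14.417°.
cos h₀ = −tan(+26.6°) tan(+14.417°) = -0.1287, h₀ = 1.6999 rad.
Bracket: h₀ sin ϕ sin δ + cos ϕ cos δ sin h₀ = 1.6999×0.44776×0.24897 + 0.89415×0.96851×0.99168 = 0.189503 + 0.858788 = 1.048291.
Q̄ = (S_0/π) × [bracket] = (589/π) × 1.048291 = 196.54 W/m².
Ratio Q̄_A / Q̄_B = 102.78 / 196.54 = 0.5229.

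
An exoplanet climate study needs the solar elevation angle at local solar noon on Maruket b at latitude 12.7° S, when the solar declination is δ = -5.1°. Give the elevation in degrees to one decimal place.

At local noon the hour angle is zero, so the zenith angle equals |φ − δ| = |-12.7° − (-5.100°)| = 7.600°.
Elevation = 90° − 7.600° = 82.4°.

82.4°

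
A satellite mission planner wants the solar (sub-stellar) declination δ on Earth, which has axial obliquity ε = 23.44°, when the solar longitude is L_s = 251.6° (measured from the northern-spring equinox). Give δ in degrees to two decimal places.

sin δ = sin ε · sin L_s = sin 23.44° × sin 251.6° = -0.377452.
δ = arcsin(-0.377452) = -22.18°.

δ = -22.18°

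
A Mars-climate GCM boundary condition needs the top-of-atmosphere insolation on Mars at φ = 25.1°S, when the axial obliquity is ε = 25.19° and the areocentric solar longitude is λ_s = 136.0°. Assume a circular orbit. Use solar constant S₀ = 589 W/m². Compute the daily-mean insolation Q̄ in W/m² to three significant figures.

Q̄ ≈ 127 W/m²

sin δ = sin 25.19° × sin 136.0° = 0.29566, so δ = +17.197°.
cos H₀ = −tan(-25.1°) tan(+17.197°) = 0.1450, H₀ = 1.4253 rad.
Bracket: H₀ sin φ sin δ + cos φ cos δ sin H₀ = 1.4253×-0.42420×0.29566 + 0.90557×0.95529×0.98943 = -0.178760 + 0.855938 = 0.677178.
Q̄ = (S₀/π) × [bracket] = (589/π) × 0.677178 = 127.0 W/m².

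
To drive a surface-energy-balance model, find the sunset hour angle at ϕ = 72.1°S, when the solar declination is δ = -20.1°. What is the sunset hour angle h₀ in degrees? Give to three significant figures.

h₀ = 180°

Sunrise equation: cos h₀ = −tan ϕ · tan δ = -1.1330 ≤ −1, so the Sun never sets (polar day) and h₀ = π.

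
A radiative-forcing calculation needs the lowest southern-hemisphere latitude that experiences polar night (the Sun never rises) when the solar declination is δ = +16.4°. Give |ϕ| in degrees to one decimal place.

|ϕ| = 73.6°

Polar night requires cos h₀ = −tan ϕ tan δ ≥ 1, i.e. tan ϕ tan δ ≤ −1.
The boundary is |tan ϕ| · |tan δ| = 1, so |ϕ| = 90° − |δ| = 90° − 16.4° = 73.6° in the southern hemisphere.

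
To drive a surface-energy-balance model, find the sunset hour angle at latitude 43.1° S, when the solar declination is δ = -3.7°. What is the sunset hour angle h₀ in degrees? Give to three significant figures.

h₀ = 93.5°

cos h₀ = −tan ϕ · tan δ = −tan(-43.1°) × tan(-3.700°) = -0.0605, so h₀ = 1.6313 rad = 93.47°.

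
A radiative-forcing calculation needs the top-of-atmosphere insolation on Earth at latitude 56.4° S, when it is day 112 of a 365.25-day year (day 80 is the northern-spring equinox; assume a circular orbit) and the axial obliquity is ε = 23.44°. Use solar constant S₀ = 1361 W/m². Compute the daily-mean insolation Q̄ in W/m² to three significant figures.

Solar longitude: λ_s = 360° × (112 − 80)/365.25 = 31.540°.
sin δ = sin 23.44° × sin 31.540° = 0.20808, so δ = +12.010°.
cos H₀ = −tan(-56.4°) tan(+12.010°) = 0.3202, H₀ = 1.2449 rad.
Bracket: H₀ sin φ sin δ + cos φ cos δ sin H₀ = 1.2449×-0.83292×0.20808 + 0.55339×0.97811×0.94735 = -0.215759 + 0.512778 = 0.297019.
Q̄ = (S₀/π) × [bracket] = (1361/π) × 0.297019 = 128.7 W/m².

Q̄ ≈ 129 W/m²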